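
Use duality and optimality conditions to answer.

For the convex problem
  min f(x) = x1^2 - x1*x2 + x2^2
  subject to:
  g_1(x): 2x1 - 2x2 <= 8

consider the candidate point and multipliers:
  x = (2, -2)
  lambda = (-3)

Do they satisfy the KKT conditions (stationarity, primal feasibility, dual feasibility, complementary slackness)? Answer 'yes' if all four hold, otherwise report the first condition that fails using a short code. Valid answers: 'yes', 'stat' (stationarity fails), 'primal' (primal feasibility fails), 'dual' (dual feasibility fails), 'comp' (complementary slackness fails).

Gradient of f: grad f(x) = Q x + c = (6, -6)
Constraint values g_i(x) = a_i^T x - b_i:
  g_1((2, -2)) = 0
Stationarity residual: grad f(x) + sum_i lambda_i a_i = (0, 0)
  -> stationarity OK
Primal feasibility (all g_i <= 0): OK
Dual feasibility (all lambda_i >= 0): FAILS
Complementary slackness (lambda_i * g_i(x) = 0 for all i): OK

Verdict: the first failing condition is dual_feasibility -> dual.

dual


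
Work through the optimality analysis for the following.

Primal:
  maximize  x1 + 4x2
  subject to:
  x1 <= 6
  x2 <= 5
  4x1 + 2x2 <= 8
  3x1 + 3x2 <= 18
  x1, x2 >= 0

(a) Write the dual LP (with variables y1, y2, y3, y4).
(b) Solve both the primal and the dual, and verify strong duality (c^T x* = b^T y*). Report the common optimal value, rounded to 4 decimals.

The standard primal-dual pair for 'max c^T x s.t. A x <= b, x >= 0' is:
  Dual:  min b^T y  s.t.  A^T y >= c,  y >= 0.

So the dual LP is:
  minimize  6y1 + 5y2 + 8y3 + 18y4
  subject to:
    y1 + 4y3 + 3y4 >= 1
    y2 + 2y3 + 3y4 >= 4
    y1, y2, y3, y4 >= 0

Solving the primal: x* = (0, 4).
  primal value c^T x* = 16.
Solving the dual: y* = (0, 0, 2, 0).
  dual value b^T y* = 16.
Strong duality: c^T x* = b^T y*. Confirmed.

16


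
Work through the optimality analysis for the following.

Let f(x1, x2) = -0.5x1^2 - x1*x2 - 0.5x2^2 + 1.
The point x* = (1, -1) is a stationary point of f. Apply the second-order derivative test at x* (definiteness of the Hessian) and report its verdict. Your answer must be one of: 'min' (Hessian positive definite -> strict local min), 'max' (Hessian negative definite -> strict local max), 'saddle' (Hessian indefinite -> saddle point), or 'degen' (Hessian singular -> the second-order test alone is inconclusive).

Compute the Hessian H = grad^2 f:
  H = [[-1, -1], [-1, -1]]
Verify stationarity: grad f(x*) = H x* + g = (0, 0).
Eigenvalues of H: -2, 0.
H has a zero eigenvalue (singular; negative semidefinite but not definite), so H is neither positive definite, negative definite, nor indefinite. The second-order test alone is inconclusive -> degen.
(Indeed, f is constant along the null direction of H through x*, so x* is not a strict local extremum.)

degen


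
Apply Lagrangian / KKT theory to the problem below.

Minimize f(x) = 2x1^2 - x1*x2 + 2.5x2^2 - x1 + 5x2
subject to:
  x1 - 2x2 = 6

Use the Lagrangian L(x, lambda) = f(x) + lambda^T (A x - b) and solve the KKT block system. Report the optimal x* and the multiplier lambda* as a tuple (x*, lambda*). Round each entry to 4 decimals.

Form the Lagrangian:
  L(x, lambda) = (1/2) x^T Q x + c^T x + lambda^T (A x - b)
Stationarity (grad_x L = 0): Q x + c + A^T lambda = 0.
Primal feasibility: A x = b.

This gives the KKT block system:
  [ Q   A^T ] [ x     ]   [-c ]
  [ A    0  ] [ lambda ] = [ b ]

Solving the linear system:
  x*      = (0.7059, -2.6471)
  lambda* = (-4.4706)
  f(x*)   = 6.4412

x* = (0.7059, -2.6471), lambda* = (-4.4706)


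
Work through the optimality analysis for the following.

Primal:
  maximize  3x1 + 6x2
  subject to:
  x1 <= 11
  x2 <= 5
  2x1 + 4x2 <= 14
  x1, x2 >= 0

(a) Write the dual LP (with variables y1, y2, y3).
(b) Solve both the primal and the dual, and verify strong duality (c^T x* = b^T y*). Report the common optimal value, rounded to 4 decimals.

The standard primal-dual pair for 'max c^T x s.t. A x <= b, x >= 0' is:
  Dual:  min b^T y  s.t.  A^T y >= c,  y >= 0.

So the dual LP is:
  minimize  11y1 + 5y2 + 14y3
  subject to:
    y1 + 2y3 >= 3
    y2 + 4y3 >= 6
    y1, y2, y3 >= 0

Solving the primal: x* = (7, 0).
  primal value c^T x* = 21.
Solving the dual: y* = (0, 0, 1.5).
  dual value b^T y* = 21.
Strong duality: c^T x* = b^T y*. Confirmed.

21


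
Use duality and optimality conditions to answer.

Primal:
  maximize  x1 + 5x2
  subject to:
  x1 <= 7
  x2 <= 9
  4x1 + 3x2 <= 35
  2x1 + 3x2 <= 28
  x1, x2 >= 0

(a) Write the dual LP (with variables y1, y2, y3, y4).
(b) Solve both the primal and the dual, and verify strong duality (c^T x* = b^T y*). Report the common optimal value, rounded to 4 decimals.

The standard primal-dual pair for 'max c^T x s.t. A x <= b, x >= 0' is:
  Dual:  min b^T y  s.t.  A^T y >= c,  y >= 0.

So the dual LP is:
  minimize  7y1 + 9y2 + 35y3 + 28y4
  subject to:
    y1 + 4y3 + 2y4 >= 1
    y2 + 3y3 + 3y4 >= 5
    y1, y2, y3, y4 >= 0

Solving the primal: x* = (0.5, 9).
  primal value c^T x* = 45.5.
Solving the dual: y* = (0, 3.5, 0, 0.5).
  dual value b^T y* = 45.5.
Strong duality: c^T x* = b^T y*. Confirmed.

45.5


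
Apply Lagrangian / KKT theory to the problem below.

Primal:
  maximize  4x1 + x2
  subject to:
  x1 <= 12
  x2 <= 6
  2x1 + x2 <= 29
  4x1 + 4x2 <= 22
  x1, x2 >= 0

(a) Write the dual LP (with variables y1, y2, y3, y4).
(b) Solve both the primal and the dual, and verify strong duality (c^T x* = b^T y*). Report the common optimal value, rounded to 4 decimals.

The standard primal-dual pair for 'max c^T x s.t. A x <= b, x >= 0' is:
  Dual:  min b^T y  s.t.  A^T y >= c,  y >= 0.

So the dual LP is:
  minimize  12y1 + 6y2 + 29y3 + 22y4
  subject to:
    y1 + 2y3 + 4y4 >= 4
    y2 + y3 + 4y4 >= 1
    y1, y2, y3, y4 >= 0

Solving the primal: x* = (5.5, 0).
  primal value c^T x* = 22.
Solving the dual: y* = (0, 0, 0, 1).
  dual value b^T y* = 22.
Strong duality: c^T x* = b^T y*. Confirmed.

22


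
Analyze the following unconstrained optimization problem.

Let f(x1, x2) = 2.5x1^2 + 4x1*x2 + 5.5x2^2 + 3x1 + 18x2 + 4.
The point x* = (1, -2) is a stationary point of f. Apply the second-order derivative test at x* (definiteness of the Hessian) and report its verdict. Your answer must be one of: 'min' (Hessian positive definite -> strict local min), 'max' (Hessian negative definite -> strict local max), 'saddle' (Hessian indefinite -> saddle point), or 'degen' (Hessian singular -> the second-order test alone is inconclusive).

Compute the Hessian H = grad^2 f:
  H = [[5, 4], [4, 11]]
Verify stationarity: grad f(x*) = H x* + g = (0, 0).
Eigenvalues of H: 3, 13.
Both eigenvalues > 0, so H is positive definite -> x* is a strict local min.

min


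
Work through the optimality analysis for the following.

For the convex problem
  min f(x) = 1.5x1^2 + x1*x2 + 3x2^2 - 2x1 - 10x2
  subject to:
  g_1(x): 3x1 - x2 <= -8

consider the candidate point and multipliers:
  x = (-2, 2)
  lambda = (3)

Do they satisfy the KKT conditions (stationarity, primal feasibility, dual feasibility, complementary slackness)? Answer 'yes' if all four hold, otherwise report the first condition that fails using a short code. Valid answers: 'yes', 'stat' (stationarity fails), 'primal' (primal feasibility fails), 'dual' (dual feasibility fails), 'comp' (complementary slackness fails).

Gradient of f: grad f(x) = Q x + c = (-6, 0)
Constraint values g_i(x) = a_i^T x - b_i:
  g_1((-2, 2)) = 0
Stationarity residual: grad f(x) + sum_i lambda_i a_i = (3, -3)
  -> stationarity FAILS
Primal feasibility (all g_i <= 0): OK
Dual feasibility (all lambda_i >= 0): OK
Complementary slackness (lambda_i * g_i(x) = 0 for all i): OK

Verdict: the first failing condition is stationarity -> stat.

stat


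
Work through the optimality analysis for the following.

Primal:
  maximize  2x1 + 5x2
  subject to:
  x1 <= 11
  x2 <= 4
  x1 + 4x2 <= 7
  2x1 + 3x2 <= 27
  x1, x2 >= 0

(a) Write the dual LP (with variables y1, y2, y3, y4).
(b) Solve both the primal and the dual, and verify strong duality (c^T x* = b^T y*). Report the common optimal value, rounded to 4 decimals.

The standard primal-dual pair for 'max c^T x s.t. A x <= b, x >= 0' is:
  Dual:  min b^T y  s.t.  A^T y >= c,  y >= 0.

So the dual LP is:
  minimize  11y1 + 4y2 + 7y3 + 27y4
  subject to:
    y1 + y3 + 2y4 >= 2
    y2 + 4y3 + 3y4 >= 5
    y1, y2, y3, y4 >= 0

Solving the primal: x* = (7, 0).
  primal value c^T x* = 14.
Solving the dual: y* = (0, 0, 2, 0).
  dual value b^T y* = 14.
Strong duality: c^T x* = b^T y*. Confirmed.

14


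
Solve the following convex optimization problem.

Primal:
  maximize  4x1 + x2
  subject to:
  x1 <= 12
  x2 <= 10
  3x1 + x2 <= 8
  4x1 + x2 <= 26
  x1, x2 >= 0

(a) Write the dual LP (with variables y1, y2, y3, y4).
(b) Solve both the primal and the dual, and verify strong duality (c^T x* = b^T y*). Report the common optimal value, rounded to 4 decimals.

The standard primal-dual pair for 'max c^T x s.t. A x <= b, x >= 0' is:
  Dual:  min b^T y  s.t.  A^T y >= c,  y >= 0.

So the dual LP is:
  minimize  12y1 + 10y2 + 8y3 + 26y4
  subject to:
    y1 + 3y3 + 4y4 >= 4
    y2 + y3 + y4 >= 1
    y1, y2, y3, y4 >= 0

Solving the primal: x* = (2.6667, 0).
  primal value c^T x* = 10.6667.
Solving the dual: y* = (0, 0, 1.3333, 0).
  dual value b^T y* = 10.6667.
Strong duality: c^T x* = b^T y*. Confirmed.

10.6667


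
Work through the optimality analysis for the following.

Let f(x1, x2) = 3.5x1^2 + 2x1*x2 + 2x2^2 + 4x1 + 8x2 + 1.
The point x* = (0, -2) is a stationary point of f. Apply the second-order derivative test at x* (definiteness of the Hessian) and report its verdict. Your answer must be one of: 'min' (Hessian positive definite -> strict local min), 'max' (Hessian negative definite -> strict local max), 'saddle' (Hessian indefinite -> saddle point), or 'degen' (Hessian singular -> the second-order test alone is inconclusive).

Compute the Hessian H = grad^2 f:
  H = [[7, 2], [2, 4]]
Verify stationarity: grad f(x*) = H x* + g = (0, 0).
Eigenvalues of H: 3, 8.
Both eigenvalues > 0, so H is positive definite -> x* is a strict local min.

min


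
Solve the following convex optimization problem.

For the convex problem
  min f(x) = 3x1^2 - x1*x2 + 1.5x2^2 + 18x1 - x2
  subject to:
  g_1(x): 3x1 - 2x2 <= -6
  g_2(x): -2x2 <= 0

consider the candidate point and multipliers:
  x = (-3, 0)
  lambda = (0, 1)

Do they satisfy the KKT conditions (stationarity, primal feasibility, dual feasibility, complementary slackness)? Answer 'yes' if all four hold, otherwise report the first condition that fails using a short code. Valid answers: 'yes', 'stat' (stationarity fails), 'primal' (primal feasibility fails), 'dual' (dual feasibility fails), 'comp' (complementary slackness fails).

Gradient of f: grad f(x) = Q x + c = (0, 2)
Constraint values g_i(x) = a_i^T x - b_i:
  g_1((-3, 0)) = -3
  g_2((-3, 0)) = 0
Stationarity residual: grad f(x) + sum_i lambda_i a_i = (0, 0)
  -> stationarity OK
Primal feasibility (all g_i <= 0): OK
Dual feasibility (all lambda_i >= 0): OK
Complementary slackness (lambda_i * g_i(x) = 0 for all i): OK

Verdict: yes, KKT holds.

yes


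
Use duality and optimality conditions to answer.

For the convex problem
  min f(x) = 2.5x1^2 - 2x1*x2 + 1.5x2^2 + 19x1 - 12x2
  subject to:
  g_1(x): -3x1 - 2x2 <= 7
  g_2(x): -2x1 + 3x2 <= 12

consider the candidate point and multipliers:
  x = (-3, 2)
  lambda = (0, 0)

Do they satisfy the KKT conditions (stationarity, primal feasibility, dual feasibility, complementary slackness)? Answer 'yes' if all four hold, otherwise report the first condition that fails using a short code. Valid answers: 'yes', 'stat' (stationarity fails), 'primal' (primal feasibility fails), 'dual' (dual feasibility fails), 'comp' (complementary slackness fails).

Gradient of f: grad f(x) = Q x + c = (0, 0)
Constraint values g_i(x) = a_i^T x - b_i:
  g_1((-3, 2)) = -2
  g_2((-3, 2)) = 0
Stationarity residual: grad f(x) + sum_i lambda_i a_i = (0, 0)
  -> stationarity OK
Primal feasibility (all g_i <= 0): OK
Dual feasibility (all lambda_i >= 0): OK
Complementary slackness (lambda_i * g_i(x) = 0 for all i): OK

Verdict: yes, KKT holds.

yes


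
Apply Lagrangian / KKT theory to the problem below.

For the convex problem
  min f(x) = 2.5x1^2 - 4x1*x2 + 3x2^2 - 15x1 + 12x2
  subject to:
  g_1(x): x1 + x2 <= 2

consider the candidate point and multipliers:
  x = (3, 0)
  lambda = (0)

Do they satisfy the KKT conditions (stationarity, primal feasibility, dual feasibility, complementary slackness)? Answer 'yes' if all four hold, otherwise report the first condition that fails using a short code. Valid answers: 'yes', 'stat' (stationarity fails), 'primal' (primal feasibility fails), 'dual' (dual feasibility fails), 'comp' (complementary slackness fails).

Gradient of f: grad f(x) = Q x + c = (0, 0)
Constraint values g_i(x) = a_i^T x - b_i:
  g_1((3, 0)) = 1
Stationarity residual: grad f(x) + sum_i lambda_i a_i = (0, 0)
  -> stationarity OK
Primal feasibility (all g_i <= 0): FAILS
Dual feasibility (all lambda_i >= 0): OK
Complementary slackness (lambda_i * g_i(x) = 0 for all i): OK

Verdict: the first failing condition is primal_feasibility -> primal.

primal


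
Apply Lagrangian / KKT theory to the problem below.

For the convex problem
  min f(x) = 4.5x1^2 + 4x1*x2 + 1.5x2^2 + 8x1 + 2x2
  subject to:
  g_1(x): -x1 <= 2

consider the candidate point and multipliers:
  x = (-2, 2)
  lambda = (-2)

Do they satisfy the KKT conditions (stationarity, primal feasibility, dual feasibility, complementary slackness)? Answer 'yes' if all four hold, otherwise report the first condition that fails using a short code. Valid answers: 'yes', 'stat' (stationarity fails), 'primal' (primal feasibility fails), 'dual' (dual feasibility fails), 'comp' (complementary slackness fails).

Gradient of f: grad f(x) = Q x + c = (-2, 0)
Constraint values g_i(x) = a_i^T x - b_i:
  g_1((-2, 2)) = 0
Stationarity residual: grad f(x) + sum_i lambda_i a_i = (0, 0)
  -> stationarity OK
Primal feasibility (all g_i <= 0): OK
Dual feasibility (all lambda_i >= 0): FAILS
Complementary slackness (lambda_i * g_i(x) = 0 for all i): OK

Verdict: the first failing condition is dual_feasibility -> dual.

dual


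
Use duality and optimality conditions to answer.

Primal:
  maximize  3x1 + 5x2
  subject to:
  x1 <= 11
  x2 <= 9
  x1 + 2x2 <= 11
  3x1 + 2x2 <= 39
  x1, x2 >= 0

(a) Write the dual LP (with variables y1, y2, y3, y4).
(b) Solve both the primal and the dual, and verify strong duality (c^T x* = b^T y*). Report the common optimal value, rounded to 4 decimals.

The standard primal-dual pair for 'max c^T x s.t. A x <= b, x >= 0' is:
  Dual:  min b^T y  s.t.  A^T y >= c,  y >= 0.

So the dual LP is:
  minimize  11y1 + 9y2 + 11y3 + 39y4
  subject to:
    y1 + y3 + 3y4 >= 3
    y2 + 2y3 + 2y4 >= 5
    y1, y2, y3, y4 >= 0

Solving the primal: x* = (11, 0).
  primal value c^T x* = 33.
Solving the dual: y* = (0.5, 0, 2.5, 0).
  dual value b^T y* = 33.
Strong duality: c^T x* = b^T y*. Confirmed.

33


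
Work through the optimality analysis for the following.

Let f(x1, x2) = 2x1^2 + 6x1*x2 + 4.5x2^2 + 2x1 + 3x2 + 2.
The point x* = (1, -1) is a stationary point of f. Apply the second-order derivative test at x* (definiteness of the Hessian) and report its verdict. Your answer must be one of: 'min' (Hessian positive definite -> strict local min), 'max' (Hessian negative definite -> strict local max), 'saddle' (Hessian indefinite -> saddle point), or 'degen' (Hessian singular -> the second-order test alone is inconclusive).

Compute the Hessian H = grad^2 f:
  H = [[4, 6], [6, 9]]
Verify stationarity: grad f(x*) = H x* + g = (0, 0).
Eigenvalues of H: 0, 13.
H has a zero eigenvalue (singular; positive semidefinite but not definite), so H is neither positive definite, negative definite, nor indefinite. The second-order test alone is inconclusive -> degen.
(Indeed, f is constant along the null direction of H through x*, so x* is not a strict local extremum.)

degen


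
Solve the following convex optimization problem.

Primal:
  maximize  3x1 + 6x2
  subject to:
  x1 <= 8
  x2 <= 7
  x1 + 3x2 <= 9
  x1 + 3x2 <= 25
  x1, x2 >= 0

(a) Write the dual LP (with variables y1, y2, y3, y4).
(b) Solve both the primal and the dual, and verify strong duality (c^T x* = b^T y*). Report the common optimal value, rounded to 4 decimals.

The standard primal-dual pair for 'max c^T x s.t. A x <= b, x >= 0' is:
  Dual:  min b^T y  s.t.  A^T y >= c,  y >= 0.

So the dual LP is:
  minimize  8y1 + 7y2 + 9y3 + 25y4
  subject to:
    y1 + y3 + y4 >= 3
    y2 + 3y3 + 3y4 >= 6
    y1, y2, y3, y4 >= 0

Solving the primal: x* = (8, 0.3333).
  primal value c^T x* = 26.
Solving the dual: y* = (1, 0, 2, 0).
  dual value b^T y* = 26.
Strong duality: c^T x* = b^T y*. Confirmed.

26


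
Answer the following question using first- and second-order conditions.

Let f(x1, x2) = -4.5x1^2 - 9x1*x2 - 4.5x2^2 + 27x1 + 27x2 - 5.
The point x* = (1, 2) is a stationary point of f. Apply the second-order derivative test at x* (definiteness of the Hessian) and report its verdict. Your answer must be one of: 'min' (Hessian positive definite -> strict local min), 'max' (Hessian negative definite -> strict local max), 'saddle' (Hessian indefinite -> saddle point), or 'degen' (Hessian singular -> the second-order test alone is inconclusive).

Compute the Hessian H = grad^2 f:
  H = [[-9, -9], [-9, -9]]
Verify stationarity: grad f(x*) = H x* + g = (0, 0).
Eigenvalues of H: -18, 0.
H has a zero eigenvalue (singular; negative semidefinite but not definite), so H is neither positive definite, negative definite, nor indefinite. The second-order test alone is inconclusive -> degen.
(Indeed, f is constant along the null direction of H through x*, so x* is not a strict local extremum.)

degen


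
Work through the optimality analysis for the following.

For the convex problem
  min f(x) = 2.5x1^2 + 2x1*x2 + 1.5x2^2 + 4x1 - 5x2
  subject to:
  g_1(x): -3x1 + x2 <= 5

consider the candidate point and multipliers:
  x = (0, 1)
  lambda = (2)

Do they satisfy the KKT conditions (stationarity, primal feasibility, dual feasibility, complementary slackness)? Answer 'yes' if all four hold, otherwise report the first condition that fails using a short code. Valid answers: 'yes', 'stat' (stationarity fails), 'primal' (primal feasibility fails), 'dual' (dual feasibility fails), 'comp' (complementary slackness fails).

Gradient of f: grad f(x) = Q x + c = (6, -2)
Constraint values g_i(x) = a_i^T x - b_i:
  g_1((0, 1)) = -4
Stationarity residual: grad f(x) + sum_i lambda_i a_i = (0, 0)
  -> stationarity OK
Primal feasibility (all g_i <= 0): OK
Dual feasibility (all lambda_i >= 0): OK
Complementary slackness (lambda_i * g_i(x) = 0 for all i): FAILS

Verdict: the first failing condition is complementary_slackness -> comp.

comp


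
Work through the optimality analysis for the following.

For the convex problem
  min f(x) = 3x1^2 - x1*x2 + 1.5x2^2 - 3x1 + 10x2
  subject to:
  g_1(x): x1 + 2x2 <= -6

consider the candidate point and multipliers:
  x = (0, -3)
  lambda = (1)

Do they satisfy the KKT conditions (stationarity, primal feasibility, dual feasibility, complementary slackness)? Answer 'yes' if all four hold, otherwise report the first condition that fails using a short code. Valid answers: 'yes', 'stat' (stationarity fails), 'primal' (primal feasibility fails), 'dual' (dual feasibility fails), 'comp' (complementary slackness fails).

Gradient of f: grad f(x) = Q x + c = (0, 1)
Constraint values g_i(x) = a_i^T x - b_i:
  g_1((0, -3)) = 0
Stationarity residual: grad f(x) + sum_i lambda_i a_i = (1, 3)
  -> stationarity FAILS
Primal feasibility (all g_i <= 0): OK
Dual feasibility (all lambda_i >= 0): OK
Complementary slackness (lambda_i * g_i(x) = 0 for all i): OK

Verdict: the first failing condition is stationarity -> stat.

stat


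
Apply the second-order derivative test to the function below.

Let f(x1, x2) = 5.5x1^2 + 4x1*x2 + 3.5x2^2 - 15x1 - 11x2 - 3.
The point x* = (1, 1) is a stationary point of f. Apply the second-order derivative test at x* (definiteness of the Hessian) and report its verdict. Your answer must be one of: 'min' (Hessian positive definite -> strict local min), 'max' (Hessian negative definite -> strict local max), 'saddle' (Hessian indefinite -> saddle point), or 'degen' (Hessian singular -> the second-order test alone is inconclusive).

Compute the Hessian H = grad^2 f:
  H = [[11, 4], [4, 7]]
Verify stationarity: grad f(x*) = H x* + g = (0, 0).
Eigenvalues of H: 4.5279, 13.4721.
Both eigenvalues > 0, so H is positive definite -> x* is a strict local min.

min


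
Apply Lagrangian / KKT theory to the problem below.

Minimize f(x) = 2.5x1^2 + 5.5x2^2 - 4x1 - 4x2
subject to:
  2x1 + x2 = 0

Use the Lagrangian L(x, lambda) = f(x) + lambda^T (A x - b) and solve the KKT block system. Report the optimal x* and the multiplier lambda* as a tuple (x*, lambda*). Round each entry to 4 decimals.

Form the Lagrangian:
  L(x, lambda) = (1/2) x^T Q x + c^T x + lambda^T (A x - b)
Stationarity (grad_x L = 0): Q x + c + A^T lambda = 0.
Primal feasibility: A x = b.

This gives the KKT block system:
  [ Q   A^T ] [ x     ]   [-c ]
  [ A    0  ] [ lambda ] = [ b ]

Solving the linear system:
  x*      = (-0.0816, 0.1633)
  lambda* = (2.2041)
  f(x*)   = -0.1633

x* = (-0.0816, 0.1633), lambda* = (2.2041)


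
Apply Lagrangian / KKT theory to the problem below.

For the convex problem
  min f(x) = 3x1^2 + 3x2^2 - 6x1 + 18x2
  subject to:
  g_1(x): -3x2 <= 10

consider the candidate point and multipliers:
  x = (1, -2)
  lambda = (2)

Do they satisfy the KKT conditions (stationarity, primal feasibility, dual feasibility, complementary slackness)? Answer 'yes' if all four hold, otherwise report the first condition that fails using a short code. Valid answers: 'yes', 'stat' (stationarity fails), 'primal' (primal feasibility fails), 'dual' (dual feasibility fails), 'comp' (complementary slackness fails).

Gradient of f: grad f(x) = Q x + c = (0, 6)
Constraint values g_i(x) = a_i^T x - b_i:
  g_1((1, -2)) = -4
Stationarity residual: grad f(x) + sum_i lambda_i a_i = (0, 0)
  -> stationarity OK
Primal feasibility (all g_i <= 0): OK
Dual feasibility (all lambda_i >= 0): OK
Complementary slackness (lambda_i * g_i(x) = 0 for all i): FAILS

Verdict: the first failing condition is complementary_slackness -> comp.

comp


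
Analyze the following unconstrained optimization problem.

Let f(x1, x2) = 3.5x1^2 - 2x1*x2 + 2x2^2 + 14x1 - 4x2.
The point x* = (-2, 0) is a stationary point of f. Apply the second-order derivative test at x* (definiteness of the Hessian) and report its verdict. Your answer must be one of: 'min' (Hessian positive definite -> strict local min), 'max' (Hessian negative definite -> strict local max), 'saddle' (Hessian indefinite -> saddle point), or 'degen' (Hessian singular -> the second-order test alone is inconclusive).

Compute the Hessian H = grad^2 f:
  H = [[7, -2], [-2, 4]]
Verify stationarity: grad f(x*) = H x* + g = (0, 0).
Eigenvalues of H: 3, 8.
Both eigenvalues > 0, so H is positive definite -> x* is a strict local min.

min


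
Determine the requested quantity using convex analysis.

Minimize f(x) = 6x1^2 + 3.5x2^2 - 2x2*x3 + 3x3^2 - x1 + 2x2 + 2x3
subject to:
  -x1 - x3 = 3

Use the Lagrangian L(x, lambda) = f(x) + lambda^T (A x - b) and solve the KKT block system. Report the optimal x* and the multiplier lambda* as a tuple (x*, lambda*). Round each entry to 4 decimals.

Form the Lagrangian:
  L(x, lambda) = (1/2) x^T Q x + c^T x + lambda^T (A x - b)
Stationarity (grad_x L = 0): Q x + c + A^T lambda = 0.
Primal feasibility: A x = b.

This gives the KKT block system:
  [ Q   A^T ] [ x     ]   [-c ]
  [ A    0  ] [ lambda ] = [ b ]

Solving the linear system:
  x*      = (-0.7295, -0.9344, -2.2705)
  lambda* = (-9.7541)
  f(x*)   = 11.791

x* = (-0.7295, -0.9344, -2.2705), lambda* = (-9.7541)


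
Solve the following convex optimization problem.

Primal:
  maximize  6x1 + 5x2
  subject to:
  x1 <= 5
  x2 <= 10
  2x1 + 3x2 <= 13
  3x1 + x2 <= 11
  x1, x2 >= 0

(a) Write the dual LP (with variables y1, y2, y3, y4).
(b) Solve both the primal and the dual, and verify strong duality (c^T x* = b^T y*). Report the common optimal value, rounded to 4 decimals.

The standard primal-dual pair for 'max c^T x s.t. A x <= b, x >= 0' is:
  Dual:  min b^T y  s.t.  A^T y >= c,  y >= 0.

So the dual LP is:
  minimize  5y1 + 10y2 + 13y3 + 11y4
  subject to:
    y1 + 2y3 + 3y4 >= 6
    y2 + 3y3 + y4 >= 5
    y1, y2, y3, y4 >= 0

Solving the primal: x* = (2.8571, 2.4286).
  primal value c^T x* = 29.2857.
Solving the dual: y* = (0, 0, 1.2857, 1.1429).
  dual value b^T y* = 29.2857.
Strong duality: c^T x* = b^T y*. Confirmed.

29.2857


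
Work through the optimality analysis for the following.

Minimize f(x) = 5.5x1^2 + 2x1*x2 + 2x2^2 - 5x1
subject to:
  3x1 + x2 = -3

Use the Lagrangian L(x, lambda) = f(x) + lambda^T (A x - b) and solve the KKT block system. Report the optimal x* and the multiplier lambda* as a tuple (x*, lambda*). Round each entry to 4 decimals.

Form the Lagrangian:
  L(x, lambda) = (1/2) x^T Q x + c^T x + lambda^T (A x - b)
Stationarity (grad_x L = 0): Q x + c + A^T lambda = 0.
Primal feasibility: A x = b.

This gives the KKT block system:
  [ Q   A^T ] [ x     ]   [-c ]
  [ A    0  ] [ lambda ] = [ b ]

Solving the linear system:
  x*      = (-0.7143, -0.8571)
  lambda* = (4.8571)
  f(x*)   = 9.0714

x* = (-0.7143, -0.8571), lambda* = (4.8571)


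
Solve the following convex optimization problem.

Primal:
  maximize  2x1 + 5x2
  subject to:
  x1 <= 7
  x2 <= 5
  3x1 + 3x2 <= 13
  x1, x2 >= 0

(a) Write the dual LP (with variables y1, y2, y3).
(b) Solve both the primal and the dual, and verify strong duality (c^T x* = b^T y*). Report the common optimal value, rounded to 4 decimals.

The standard primal-dual pair for 'max c^T x s.t. A x <= b, x >= 0' is:
  Dual:  min b^T y  s.t.  A^T y >= c,  y >= 0.

So the dual LP is:
  minimize  7y1 + 5y2 + 13y3
  subject to:
    y1 + 3y3 >= 2
    y2 + 3y3 >= 5
    y1, y2, y3 >= 0

Solving the primal: x* = (0, 4.3333).
  primal value c^T x* = 21.6667.
Solving the dual: y* = (0, 0, 1.6667).
  dual value b^T y* = 21.6667.
Strong duality: c^T x* = b^T y*. Confirmed.

21.6667


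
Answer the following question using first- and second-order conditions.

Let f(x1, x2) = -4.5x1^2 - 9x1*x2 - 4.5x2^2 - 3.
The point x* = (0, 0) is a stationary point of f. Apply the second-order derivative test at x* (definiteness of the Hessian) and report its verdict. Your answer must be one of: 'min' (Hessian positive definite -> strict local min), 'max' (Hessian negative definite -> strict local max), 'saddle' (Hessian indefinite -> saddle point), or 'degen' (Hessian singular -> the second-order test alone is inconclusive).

Compute the Hessian H = grad^2 f:
  H = [[-9, -9], [-9, -9]]
Verify stationarity: grad f(x*) = H x* + g = (0, 0).
Eigenvalues of H: -18, 0.
H has a zero eigenvalue (singular; negative semidefinite but not definite), so H is neither positive definite, negative definite, nor indefinite. The second-order test alone is inconclusive -> degen.
(Indeed, f is constant along the null direction of H through x*, so x* is not a strict local extremum.)

degen


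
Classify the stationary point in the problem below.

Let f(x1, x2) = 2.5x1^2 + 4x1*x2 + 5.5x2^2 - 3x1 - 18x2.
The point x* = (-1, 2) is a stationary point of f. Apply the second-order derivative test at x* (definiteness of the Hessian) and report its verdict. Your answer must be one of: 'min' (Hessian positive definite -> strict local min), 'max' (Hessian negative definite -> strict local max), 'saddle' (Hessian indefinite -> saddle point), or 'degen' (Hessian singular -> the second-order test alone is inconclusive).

Compute the Hessian H = grad^2 f:
  H = [[5, 4], [4, 11]]
Verify stationarity: grad f(x*) = H x* + g = (0, 0).
Eigenvalues of H: 3, 13.
Both eigenvalues > 0, so H is positive definite -> x* is a strict local min.

min


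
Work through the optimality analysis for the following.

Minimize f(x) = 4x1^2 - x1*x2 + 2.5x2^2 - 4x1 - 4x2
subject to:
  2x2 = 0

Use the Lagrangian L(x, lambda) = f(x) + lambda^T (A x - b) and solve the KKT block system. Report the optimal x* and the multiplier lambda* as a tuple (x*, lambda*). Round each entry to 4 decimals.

Form the Lagrangian:
  L(x, lambda) = (1/2) x^T Q x + c^T x + lambda^T (A x - b)
Stationarity (grad_x L = 0): Q x + c + A^T lambda = 0.
Primal feasibility: A x = b.

This gives the KKT block system:
  [ Q   A^T ] [ x     ]   [-c ]
  [ A    0  ] [ lambda ] = [ b ]

Solving the linear system:
  x*      = (0.5, 0)
  lambda* = (2.25)
  f(x*)   = -1

x* = (0.5, 0), lambda* = (2.25)


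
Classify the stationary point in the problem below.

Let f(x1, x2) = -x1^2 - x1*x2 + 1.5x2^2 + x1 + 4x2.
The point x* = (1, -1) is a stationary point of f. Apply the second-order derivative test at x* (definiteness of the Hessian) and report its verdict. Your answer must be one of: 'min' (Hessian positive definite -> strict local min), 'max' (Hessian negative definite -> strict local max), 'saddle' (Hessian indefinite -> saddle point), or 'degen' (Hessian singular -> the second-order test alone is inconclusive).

Compute the Hessian H = grad^2 f:
  H = [[-2, -1], [-1, 3]]
Verify stationarity: grad f(x*) = H x* + g = (0, 0).
Eigenvalues of H: -2.1926, 3.1926.
Eigenvalues have mixed signs, so H is indefinite -> x* is a saddle point.

saddle


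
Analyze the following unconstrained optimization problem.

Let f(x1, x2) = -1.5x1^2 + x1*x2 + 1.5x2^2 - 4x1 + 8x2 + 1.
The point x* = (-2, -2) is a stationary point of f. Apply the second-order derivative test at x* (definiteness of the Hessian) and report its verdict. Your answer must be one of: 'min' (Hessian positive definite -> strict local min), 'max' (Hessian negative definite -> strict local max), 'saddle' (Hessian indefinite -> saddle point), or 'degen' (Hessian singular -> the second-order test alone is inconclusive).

Compute the Hessian H = grad^2 f:
  H = [[-3, 1], [1, 3]]
Verify stationarity: grad f(x*) = H x* + g = (0, 0).
Eigenvalues of H: -3.1623, 3.1623.
Eigenvalues have mixed signs, so H is indefinite -> x* is a saddle point.

saddle


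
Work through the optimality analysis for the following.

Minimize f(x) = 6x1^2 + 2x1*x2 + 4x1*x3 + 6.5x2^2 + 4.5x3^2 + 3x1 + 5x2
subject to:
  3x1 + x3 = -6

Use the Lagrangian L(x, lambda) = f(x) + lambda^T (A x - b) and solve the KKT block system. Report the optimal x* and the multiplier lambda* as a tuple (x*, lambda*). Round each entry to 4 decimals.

Form the Lagrangian:
  L(x, lambda) = (1/2) x^T Q x + c^T x + lambda^T (A x - b)
Stationarity (grad_x L = 0): Q x + c + A^T lambda = 0.
Primal feasibility: A x = b.

This gives the KKT block system:
  [ Q   A^T ] [ x     ]   [-c ]
  [ A    0  ] [ lambda ] = [ b ]

Solving the linear system:
  x*      = (-2.0414, -0.0705, 0.1243)
  lambda* = (7.047)
  f(x*)   = 17.9026

x* = (-2.0414, -0.0705, 0.1243), lambda* = (7.047)


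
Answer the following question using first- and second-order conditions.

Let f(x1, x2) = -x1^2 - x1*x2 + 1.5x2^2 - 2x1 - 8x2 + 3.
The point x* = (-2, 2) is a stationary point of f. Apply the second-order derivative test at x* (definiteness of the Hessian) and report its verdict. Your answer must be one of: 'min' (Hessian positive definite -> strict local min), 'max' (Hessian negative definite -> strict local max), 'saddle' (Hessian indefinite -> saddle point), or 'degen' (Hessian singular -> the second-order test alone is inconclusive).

Compute the Hessian H = grad^2 f:
  H = [[-2, -1], [-1, 3]]
Verify stationarity: grad f(x*) = H x* + g = (0, 0).
Eigenvalues of H: -2.1926, 3.1926.
Eigenvalues have mixed signs, so H is indefinite -> x* is a saddle point.

saddle


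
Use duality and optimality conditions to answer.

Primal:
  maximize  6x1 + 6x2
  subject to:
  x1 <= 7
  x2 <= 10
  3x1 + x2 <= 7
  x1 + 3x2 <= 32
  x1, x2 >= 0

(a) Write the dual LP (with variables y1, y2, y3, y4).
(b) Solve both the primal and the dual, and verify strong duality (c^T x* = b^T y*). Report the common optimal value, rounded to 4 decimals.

The standard primal-dual pair for 'max c^T x s.t. A x <= b, x >= 0' is:
  Dual:  min b^T y  s.t.  A^T y >= c,  y >= 0.

So the dual LP is:
  minimize  7y1 + 10y2 + 7y3 + 32y4
  subject to:
    y1 + 3y3 + y4 >= 6
    y2 + y3 + 3y4 >= 6
    y1, y2, y3, y4 >= 0

Solving the primal: x* = (0, 7).
  primal value c^T x* = 42.
Solving the dual: y* = (0, 0, 6, 0).
  dual value b^T y* = 42.
Strong duality: c^T x* = b^T y*. Confirmed.

42


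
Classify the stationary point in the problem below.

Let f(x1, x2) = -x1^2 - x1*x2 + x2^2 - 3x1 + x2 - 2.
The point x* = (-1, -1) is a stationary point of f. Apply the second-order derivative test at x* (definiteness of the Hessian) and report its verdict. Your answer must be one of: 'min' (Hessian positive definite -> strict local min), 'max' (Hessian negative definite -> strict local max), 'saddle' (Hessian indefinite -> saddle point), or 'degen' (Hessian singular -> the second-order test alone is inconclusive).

Compute the Hessian H = grad^2 f:
  H = [[-2, -1], [-1, 2]]
Verify stationarity: grad f(x*) = H x* + g = (0, 0).
Eigenvalues of H: -2.2361, 2.2361.
Eigenvalues have mixed signs, so H is indefinite -> x* is a saddle point.

saddle


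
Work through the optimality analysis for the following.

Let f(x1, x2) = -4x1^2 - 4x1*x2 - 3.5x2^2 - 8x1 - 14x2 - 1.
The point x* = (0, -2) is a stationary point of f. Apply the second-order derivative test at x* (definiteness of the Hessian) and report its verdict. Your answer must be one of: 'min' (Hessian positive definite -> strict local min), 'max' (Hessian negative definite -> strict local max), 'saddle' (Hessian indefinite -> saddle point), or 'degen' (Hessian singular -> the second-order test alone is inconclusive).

Compute the Hessian H = grad^2 f:
  H = [[-8, -4], [-4, -7]]
Verify stationarity: grad f(x*) = H x* + g = (0, 0).
Eigenvalues of H: -11.5311, -3.4689.
Both eigenvalues < 0, so H is negative definite -> x* is a strict local max.

max


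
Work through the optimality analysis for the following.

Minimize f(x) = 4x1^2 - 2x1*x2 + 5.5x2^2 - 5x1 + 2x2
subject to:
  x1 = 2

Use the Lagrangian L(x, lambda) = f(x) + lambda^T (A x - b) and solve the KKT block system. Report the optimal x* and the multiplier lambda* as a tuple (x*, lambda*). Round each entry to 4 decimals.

Form the Lagrangian:
  L(x, lambda) = (1/2) x^T Q x + c^T x + lambda^T (A x - b)
Stationarity (grad_x L = 0): Q x + c + A^T lambda = 0.
Primal feasibility: A x = b.

This gives the KKT block system:
  [ Q   A^T ] [ x     ]   [-c ]
  [ A    0  ] [ lambda ] = [ b ]

Solving the linear system:
  x*      = (2, 0.1818)
  lambda* = (-10.6364)
  f(x*)   = 5.8182

x* = (2, 0.1818), lambda* = (-10.6364)


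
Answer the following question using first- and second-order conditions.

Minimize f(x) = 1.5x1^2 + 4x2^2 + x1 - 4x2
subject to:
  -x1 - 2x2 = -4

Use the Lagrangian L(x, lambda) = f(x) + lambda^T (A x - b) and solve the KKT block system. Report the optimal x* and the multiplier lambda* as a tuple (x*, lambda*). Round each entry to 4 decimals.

Form the Lagrangian:
  L(x, lambda) = (1/2) x^T Q x + c^T x + lambda^T (A x - b)
Stationarity (grad_x L = 0): Q x + c + A^T lambda = 0.
Primal feasibility: A x = b.

This gives the KKT block system:
  [ Q   A^T ] [ x     ]   [-c ]
  [ A    0  ] [ lambda ] = [ b ]

Solving the linear system:
  x*      = (1, 1.5)
  lambda* = (4)
  f(x*)   = 5.5

x* = (1, 1.5), lambda* = (4)


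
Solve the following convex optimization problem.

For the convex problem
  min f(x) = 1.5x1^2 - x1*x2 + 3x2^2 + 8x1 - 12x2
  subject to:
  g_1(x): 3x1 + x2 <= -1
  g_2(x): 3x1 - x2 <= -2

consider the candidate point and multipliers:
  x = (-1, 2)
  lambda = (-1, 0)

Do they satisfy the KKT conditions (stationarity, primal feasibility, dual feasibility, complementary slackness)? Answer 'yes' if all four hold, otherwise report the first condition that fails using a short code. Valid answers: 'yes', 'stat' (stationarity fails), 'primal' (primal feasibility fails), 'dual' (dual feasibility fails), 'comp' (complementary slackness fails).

Gradient of f: grad f(x) = Q x + c = (3, 1)
Constraint values g_i(x) = a_i^T x - b_i:
  g_1((-1, 2)) = 0
  g_2((-1, 2)) = -3
Stationarity residual: grad f(x) + sum_i lambda_i a_i = (0, 0)
  -> stationarity OK
Primal feasibility (all g_i <= 0): OK
Dual feasibility (all lambda_i >= 0): FAILS
Complementary slackness (lambda_i * g_i(x) = 0 for all i): OK

Verdict: the first failing condition is dual_feasibility -> dual.

dual


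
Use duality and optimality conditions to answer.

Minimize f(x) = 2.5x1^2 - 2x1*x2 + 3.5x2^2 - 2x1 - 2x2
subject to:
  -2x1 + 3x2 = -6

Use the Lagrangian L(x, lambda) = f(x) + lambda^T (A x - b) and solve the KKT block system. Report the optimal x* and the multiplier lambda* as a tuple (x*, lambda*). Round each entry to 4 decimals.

Form the Lagrangian:
  L(x, lambda) = (1/2) x^T Q x + c^T x + lambda^T (A x - b)
Stationarity (grad_x L = 0): Q x + c + A^T lambda = 0.
Primal feasibility: A x = b.

This gives the KKT block system:
  [ Q   A^T ] [ x     ]   [-c ]
  [ A    0  ] [ lambda ] = [ b ]

Solving the linear system:
  x*      = (1.5918, -0.9388)
  lambda* = (3.9184)
  f(x*)   = 11.102

x* = (1.5918, -0.9388), lambda* = (3.9184)


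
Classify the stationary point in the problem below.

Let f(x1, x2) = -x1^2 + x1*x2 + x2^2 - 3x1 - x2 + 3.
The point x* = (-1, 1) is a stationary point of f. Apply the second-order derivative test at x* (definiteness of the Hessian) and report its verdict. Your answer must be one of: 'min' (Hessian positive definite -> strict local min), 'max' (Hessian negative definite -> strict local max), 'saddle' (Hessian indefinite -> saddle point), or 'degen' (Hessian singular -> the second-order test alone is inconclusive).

Compute the Hessian H = grad^2 f:
  H = [[-2, 1], [1, 2]]
Verify stationarity: grad f(x*) = H x* + g = (0, 0).
Eigenvalues of H: -2.2361, 2.2361.
Eigenvalues have mixed signs, so H is indefinite -> x* is a saddle point.

saddle


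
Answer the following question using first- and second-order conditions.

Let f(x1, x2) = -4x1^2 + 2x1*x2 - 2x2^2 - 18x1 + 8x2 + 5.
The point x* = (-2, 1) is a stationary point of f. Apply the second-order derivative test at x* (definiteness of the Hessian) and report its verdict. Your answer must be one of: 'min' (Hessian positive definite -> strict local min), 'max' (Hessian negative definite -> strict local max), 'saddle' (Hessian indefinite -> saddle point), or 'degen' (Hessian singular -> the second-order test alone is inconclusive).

Compute the Hessian H = grad^2 f:
  H = [[-8, 2], [2, -4]]
Verify stationarity: grad f(x*) = H x* + g = (0, 0).
Eigenvalues of H: -8.8284, -3.1716.
Both eigenvalues < 0, so H is negative definite -> x* is a strict local max.

max


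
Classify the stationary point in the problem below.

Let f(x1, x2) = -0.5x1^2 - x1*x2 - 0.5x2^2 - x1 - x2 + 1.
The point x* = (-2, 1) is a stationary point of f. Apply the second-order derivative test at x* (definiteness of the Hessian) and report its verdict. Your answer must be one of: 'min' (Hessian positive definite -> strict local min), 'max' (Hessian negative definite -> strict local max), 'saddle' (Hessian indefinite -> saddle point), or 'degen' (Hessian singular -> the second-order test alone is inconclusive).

Compute the Hessian H = grad^2 f:
  H = [[-1, -1], [-1, -1]]
Verify stationarity: grad f(x*) = H x* + g = (0, 0).
Eigenvalues of H: -2, 0.
H has a zero eigenvalue (singular; negative semidefinite but not definite), so H is neither positive definite, negative definite, nor indefinite. The second-order test alone is inconclusive -> degen.
(Indeed, f is constant along the null direction of H through x*, so x* is not a strict local extremum.)

degen


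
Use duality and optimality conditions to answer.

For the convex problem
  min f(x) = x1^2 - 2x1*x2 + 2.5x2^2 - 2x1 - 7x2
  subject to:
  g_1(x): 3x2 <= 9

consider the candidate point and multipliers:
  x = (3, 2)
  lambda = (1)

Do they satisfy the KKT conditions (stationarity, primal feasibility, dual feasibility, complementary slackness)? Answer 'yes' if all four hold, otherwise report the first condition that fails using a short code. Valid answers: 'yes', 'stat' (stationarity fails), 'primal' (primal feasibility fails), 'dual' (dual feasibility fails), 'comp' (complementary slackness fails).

Gradient of f: grad f(x) = Q x + c = (0, -3)
Constraint values g_i(x) = a_i^T x - b_i:
  g_1((3, 2)) = -3
Stationarity residual: grad f(x) + sum_i lambda_i a_i = (0, 0)
  -> stationarity OK
Primal feasibility (all g_i <= 0): OK
Dual feasibility (all lambda_i >= 0): OK
Complementary slackness (lambda_i * g_i(x) = 0 for all i): FAILS

Verdict: the first failing condition is complementary_slackness -> comp.

comp
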